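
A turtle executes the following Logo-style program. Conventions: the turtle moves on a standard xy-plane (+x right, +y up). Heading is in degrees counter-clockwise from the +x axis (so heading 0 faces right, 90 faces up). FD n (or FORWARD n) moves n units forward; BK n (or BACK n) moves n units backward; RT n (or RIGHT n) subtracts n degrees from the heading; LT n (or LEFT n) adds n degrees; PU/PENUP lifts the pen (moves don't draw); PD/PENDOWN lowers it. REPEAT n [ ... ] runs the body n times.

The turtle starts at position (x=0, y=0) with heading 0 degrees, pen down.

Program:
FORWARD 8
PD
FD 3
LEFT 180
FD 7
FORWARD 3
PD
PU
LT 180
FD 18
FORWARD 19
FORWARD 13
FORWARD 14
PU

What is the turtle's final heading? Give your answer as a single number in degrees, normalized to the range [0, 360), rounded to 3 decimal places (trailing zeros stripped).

Executing turtle program step by step:
Start: pos=(0,0), heading=0, pen down
FD 8: (0,0) -> (8,0) [heading=0, draw]
PD: pen down
FD 3: (8,0) -> (11,0) [heading=0, draw]
LT 180: heading 0 -> 180
FD 7: (11,0) -> (4,0) [heading=180, draw]
FD 3: (4,0) -> (1,0) [heading=180, draw]
PD: pen down
PU: pen up
LT 180: heading 180 -> 0
FD 18: (1,0) -> (19,0) [heading=0, move]
FD 19: (19,0) -> (38,0) [heading=0, move]
FD 13: (38,0) -> (51,0) [heading=0, move]
FD 14: (51,0) -> (65,0) [heading=0, move]
PU: pen up
Final: pos=(65,0), heading=0, 4 segment(s) drawn

Answer: 0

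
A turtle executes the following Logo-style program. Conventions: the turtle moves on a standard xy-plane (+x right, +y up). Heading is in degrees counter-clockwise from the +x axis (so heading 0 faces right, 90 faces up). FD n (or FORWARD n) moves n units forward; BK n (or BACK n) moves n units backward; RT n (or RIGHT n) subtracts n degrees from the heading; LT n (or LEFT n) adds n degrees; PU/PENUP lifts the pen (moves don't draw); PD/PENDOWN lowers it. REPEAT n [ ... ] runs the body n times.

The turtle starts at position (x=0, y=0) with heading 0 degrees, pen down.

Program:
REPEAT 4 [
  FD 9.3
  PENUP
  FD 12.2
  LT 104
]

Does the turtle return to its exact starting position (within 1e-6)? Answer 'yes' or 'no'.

Answer: no

Derivation:
Executing turtle program step by step:
Start: pos=(0,0), heading=0, pen down
REPEAT 4 [
  -- iteration 1/4 --
  FD 9.3: (0,0) -> (9.3,0) [heading=0, draw]
  PU: pen up
  FD 12.2: (9.3,0) -> (21.5,0) [heading=0, move]
  LT 104: heading 0 -> 104
  -- iteration 2/4 --
  FD 9.3: (21.5,0) -> (19.25,9.024) [heading=104, move]
  PU: pen up
  FD 12.2: (19.25,9.024) -> (16.299,20.861) [heading=104, move]
  LT 104: heading 104 -> 208
  -- iteration 3/4 --
  FD 9.3: (16.299,20.861) -> (8.087,16.495) [heading=208, move]
  PU: pen up
  FD 12.2: (8.087,16.495) -> (-2.685,10.768) [heading=208, move]
  LT 104: heading 208 -> 312
  -- iteration 4/4 --
  FD 9.3: (-2.685,10.768) -> (3.538,3.856) [heading=312, move]
  PU: pen up
  FD 12.2: (3.538,3.856) -> (11.702,-5.21) [heading=312, move]
  LT 104: heading 312 -> 56
]
Final: pos=(11.702,-5.21), heading=56, 1 segment(s) drawn

Start position: (0, 0)
Final position: (11.702, -5.21)
Distance = 12.809; >= 1e-6 -> NOT closed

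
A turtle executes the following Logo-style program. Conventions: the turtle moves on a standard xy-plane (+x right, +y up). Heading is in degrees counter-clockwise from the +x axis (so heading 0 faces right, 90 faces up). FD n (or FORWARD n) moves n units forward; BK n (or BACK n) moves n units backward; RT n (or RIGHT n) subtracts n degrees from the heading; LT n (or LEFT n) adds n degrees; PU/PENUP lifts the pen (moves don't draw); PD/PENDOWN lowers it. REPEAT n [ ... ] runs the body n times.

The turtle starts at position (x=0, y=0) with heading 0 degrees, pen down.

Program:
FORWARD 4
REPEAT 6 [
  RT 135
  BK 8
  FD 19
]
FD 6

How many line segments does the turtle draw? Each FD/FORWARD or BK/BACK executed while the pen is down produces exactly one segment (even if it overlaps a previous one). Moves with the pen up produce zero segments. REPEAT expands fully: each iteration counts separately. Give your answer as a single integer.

Answer: 14

Derivation:
Executing turtle program step by step:
Start: pos=(0,0), heading=0, pen down
FD 4: (0,0) -> (4,0) [heading=0, draw]
REPEAT 6 [
  -- iteration 1/6 --
  RT 135: heading 0 -> 225
  BK 8: (4,0) -> (9.657,5.657) [heading=225, draw]
  FD 19: (9.657,5.657) -> (-3.778,-7.778) [heading=225, draw]
  -- iteration 2/6 --
  RT 135: heading 225 -> 90
  BK 8: (-3.778,-7.778) -> (-3.778,-15.778) [heading=90, draw]
  FD 19: (-3.778,-15.778) -> (-3.778,3.222) [heading=90, draw]
  -- iteration 3/6 --
  RT 135: heading 90 -> 315
  BK 8: (-3.778,3.222) -> (-9.435,8.879) [heading=315, draw]
  FD 19: (-9.435,8.879) -> (4,-4.556) [heading=315, draw]
  -- iteration 4/6 --
  RT 135: heading 315 -> 180
  BK 8: (4,-4.556) -> (12,-4.556) [heading=180, draw]
  FD 19: (12,-4.556) -> (-7,-4.556) [heading=180, draw]
  -- iteration 5/6 --
  RT 135: heading 180 -> 45
  BK 8: (-7,-4.556) -> (-12.657,-10.213) [heading=45, draw]
  FD 19: (-12.657,-10.213) -> (0.778,3.222) [heading=45, draw]
  -- iteration 6/6 --
  RT 135: heading 45 -> 270
  BK 8: (0.778,3.222) -> (0.778,11.222) [heading=270, draw]
  FD 19: (0.778,11.222) -> (0.778,-7.778) [heading=270, draw]
]
FD 6: (0.778,-7.778) -> (0.778,-13.778) [heading=270, draw]
Final: pos=(0.778,-13.778), heading=270, 14 segment(s) drawn
Segments drawn: 14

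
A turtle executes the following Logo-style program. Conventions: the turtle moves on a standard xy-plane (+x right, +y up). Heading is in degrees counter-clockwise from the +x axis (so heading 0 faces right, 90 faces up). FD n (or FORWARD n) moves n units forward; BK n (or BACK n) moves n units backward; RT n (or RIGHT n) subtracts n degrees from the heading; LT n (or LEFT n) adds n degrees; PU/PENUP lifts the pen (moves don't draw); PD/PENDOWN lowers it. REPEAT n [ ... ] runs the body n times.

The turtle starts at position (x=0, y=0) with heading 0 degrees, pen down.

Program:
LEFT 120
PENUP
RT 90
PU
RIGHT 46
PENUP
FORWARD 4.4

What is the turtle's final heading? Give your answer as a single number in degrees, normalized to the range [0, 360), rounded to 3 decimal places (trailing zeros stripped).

Answer: 344

Derivation:
Executing turtle program step by step:
Start: pos=(0,0), heading=0, pen down
LT 120: heading 0 -> 120
PU: pen up
RT 90: heading 120 -> 30
PU: pen up
RT 46: heading 30 -> 344
PU: pen up
FD 4.4: (0,0) -> (4.23,-1.213) [heading=344, move]
Final: pos=(4.23,-1.213), heading=344, 0 segment(s) drawn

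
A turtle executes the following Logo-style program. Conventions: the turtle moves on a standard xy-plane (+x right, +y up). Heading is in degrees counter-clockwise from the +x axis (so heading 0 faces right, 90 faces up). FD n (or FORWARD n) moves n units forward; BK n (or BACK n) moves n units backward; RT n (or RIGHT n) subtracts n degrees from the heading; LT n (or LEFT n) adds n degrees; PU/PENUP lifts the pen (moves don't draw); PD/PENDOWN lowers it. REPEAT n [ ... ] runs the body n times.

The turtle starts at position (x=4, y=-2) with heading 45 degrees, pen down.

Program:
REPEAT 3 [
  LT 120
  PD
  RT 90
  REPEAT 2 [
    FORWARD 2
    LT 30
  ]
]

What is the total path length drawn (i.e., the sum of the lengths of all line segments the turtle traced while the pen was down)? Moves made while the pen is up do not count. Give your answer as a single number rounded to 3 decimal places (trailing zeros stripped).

Executing turtle program step by step:
Start: pos=(4,-2), heading=45, pen down
REPEAT 3 [
  -- iteration 1/3 --
  LT 120: heading 45 -> 165
  PD: pen down
  RT 90: heading 165 -> 75
  REPEAT 2 [
    -- iteration 1/2 --
    FD 2: (4,-2) -> (4.518,-0.068) [heading=75, draw]
    LT 30: heading 75 -> 105
    -- iteration 2/2 --
    FD 2: (4.518,-0.068) -> (4,1.864) [heading=105, draw]
    LT 30: heading 105 -> 135
  ]
  -- iteration 2/3 --
  LT 120: heading 135 -> 255
  PD: pen down
  RT 90: heading 255 -> 165
  REPEAT 2 [
    -- iteration 1/2 --
    FD 2: (4,1.864) -> (2.068,2.381) [heading=165, draw]
    LT 30: heading 165 -> 195
    -- iteration 2/2 --
    FD 2: (2.068,2.381) -> (0.136,1.864) [heading=195, draw]
    LT 30: heading 195 -> 225
  ]
  -- iteration 3/3 --
  LT 120: heading 225 -> 345
  PD: pen down
  RT 90: heading 345 -> 255
  REPEAT 2 [
    -- iteration 1/2 --
    FD 2: (0.136,1.864) -> (-0.381,-0.068) [heading=255, draw]
    LT 30: heading 255 -> 285
    -- iteration 2/2 --
    FD 2: (-0.381,-0.068) -> (0.136,-2) [heading=285, draw]
    LT 30: heading 285 -> 315
  ]
]
Final: pos=(0.136,-2), heading=315, 6 segment(s) drawn

Segment lengths:
  seg 1: (4,-2) -> (4.518,-0.068), length = 2
  seg 2: (4.518,-0.068) -> (4,1.864), length = 2
  seg 3: (4,1.864) -> (2.068,2.381), length = 2
  seg 4: (2.068,2.381) -> (0.136,1.864), length = 2
  seg 5: (0.136,1.864) -> (-0.381,-0.068), length = 2
  seg 6: (-0.381,-0.068) -> (0.136,-2), length = 2
Total = 12

Answer: 12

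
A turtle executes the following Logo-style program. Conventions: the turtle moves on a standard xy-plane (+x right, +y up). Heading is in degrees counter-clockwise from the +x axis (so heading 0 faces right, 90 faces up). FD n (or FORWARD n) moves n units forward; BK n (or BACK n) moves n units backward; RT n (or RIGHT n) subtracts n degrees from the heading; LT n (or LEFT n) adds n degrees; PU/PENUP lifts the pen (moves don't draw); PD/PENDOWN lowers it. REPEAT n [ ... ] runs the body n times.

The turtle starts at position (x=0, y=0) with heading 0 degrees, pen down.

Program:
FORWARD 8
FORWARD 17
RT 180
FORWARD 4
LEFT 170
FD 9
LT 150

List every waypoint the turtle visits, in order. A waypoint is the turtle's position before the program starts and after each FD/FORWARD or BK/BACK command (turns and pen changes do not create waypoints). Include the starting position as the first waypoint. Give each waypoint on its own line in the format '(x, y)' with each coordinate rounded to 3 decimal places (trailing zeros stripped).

Executing turtle program step by step:
Start: pos=(0,0), heading=0, pen down
FD 8: (0,0) -> (8,0) [heading=0, draw]
FD 17: (8,0) -> (25,0) [heading=0, draw]
RT 180: heading 0 -> 180
FD 4: (25,0) -> (21,0) [heading=180, draw]
LT 170: heading 180 -> 350
FD 9: (21,0) -> (29.863,-1.563) [heading=350, draw]
LT 150: heading 350 -> 140
Final: pos=(29.863,-1.563), heading=140, 4 segment(s) drawn
Waypoints (5 total):
(0, 0)
(8, 0)
(25, 0)
(21, 0)
(29.863, -1.563)

Answer: (0, 0)
(8, 0)
(25, 0)
(21, 0)
(29.863, -1.563)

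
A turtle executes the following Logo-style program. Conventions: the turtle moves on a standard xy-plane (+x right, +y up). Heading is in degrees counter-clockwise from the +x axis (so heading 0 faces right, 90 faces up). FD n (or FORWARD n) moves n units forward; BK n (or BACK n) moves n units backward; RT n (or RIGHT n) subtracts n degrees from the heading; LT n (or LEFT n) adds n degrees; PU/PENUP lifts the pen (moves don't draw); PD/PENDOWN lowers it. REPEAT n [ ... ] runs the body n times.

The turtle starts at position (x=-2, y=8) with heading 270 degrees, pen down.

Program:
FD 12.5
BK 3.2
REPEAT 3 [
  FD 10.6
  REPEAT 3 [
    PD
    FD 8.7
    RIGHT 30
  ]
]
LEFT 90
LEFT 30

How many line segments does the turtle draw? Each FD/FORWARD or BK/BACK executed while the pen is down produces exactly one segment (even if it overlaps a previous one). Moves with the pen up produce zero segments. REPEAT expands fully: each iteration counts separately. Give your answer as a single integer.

Answer: 14

Derivation:
Executing turtle program step by step:
Start: pos=(-2,8), heading=270, pen down
FD 12.5: (-2,8) -> (-2,-4.5) [heading=270, draw]
BK 3.2: (-2,-4.5) -> (-2,-1.3) [heading=270, draw]
REPEAT 3 [
  -- iteration 1/3 --
  FD 10.6: (-2,-1.3) -> (-2,-11.9) [heading=270, draw]
  REPEAT 3 [
    -- iteration 1/3 --
    PD: pen down
    FD 8.7: (-2,-11.9) -> (-2,-20.6) [heading=270, draw]
    RT 30: heading 270 -> 240
    -- iteration 2/3 --
    PD: pen down
    FD 8.7: (-2,-20.6) -> (-6.35,-28.134) [heading=240, draw]
    RT 30: heading 240 -> 210
    -- iteration 3/3 --
    PD: pen down
    FD 8.7: (-6.35,-28.134) -> (-13.884,-32.484) [heading=210, draw]
    RT 30: heading 210 -> 180
  ]
  -- iteration 2/3 --
  FD 10.6: (-13.884,-32.484) -> (-24.484,-32.484) [heading=180, draw]
  REPEAT 3 [
    -- iteration 1/3 --
    PD: pen down
    FD 8.7: (-24.484,-32.484) -> (-33.184,-32.484) [heading=180, draw]
    RT 30: heading 180 -> 150
    -- iteration 2/3 --
    PD: pen down
    FD 8.7: (-33.184,-32.484) -> (-40.719,-28.134) [heading=150, draw]
    RT 30: heading 150 -> 120
    -- iteration 3/3 --
    PD: pen down
    FD 8.7: (-40.719,-28.134) -> (-45.069,-20.6) [heading=120, draw]
    RT 30: heading 120 -> 90
  ]
  -- iteration 3/3 --
  FD 10.6: (-45.069,-20.6) -> (-45.069,-10) [heading=90, draw]
  REPEAT 3 [
    -- iteration 1/3 --
    PD: pen down
    FD 8.7: (-45.069,-10) -> (-45.069,-1.3) [heading=90, draw]
    RT 30: heading 90 -> 60
    -- iteration 2/3 --
    PD: pen down
    FD 8.7: (-45.069,-1.3) -> (-40.719,6.234) [heading=60, draw]
    RT 30: heading 60 -> 30
    -- iteration 3/3 --
    PD: pen down
    FD 8.7: (-40.719,6.234) -> (-33.184,10.584) [heading=30, draw]
    RT 30: heading 30 -> 0
  ]
]
LT 90: heading 0 -> 90
LT 30: heading 90 -> 120
Final: pos=(-33.184,10.584), heading=120, 14 segment(s) drawn
Segments drawn: 14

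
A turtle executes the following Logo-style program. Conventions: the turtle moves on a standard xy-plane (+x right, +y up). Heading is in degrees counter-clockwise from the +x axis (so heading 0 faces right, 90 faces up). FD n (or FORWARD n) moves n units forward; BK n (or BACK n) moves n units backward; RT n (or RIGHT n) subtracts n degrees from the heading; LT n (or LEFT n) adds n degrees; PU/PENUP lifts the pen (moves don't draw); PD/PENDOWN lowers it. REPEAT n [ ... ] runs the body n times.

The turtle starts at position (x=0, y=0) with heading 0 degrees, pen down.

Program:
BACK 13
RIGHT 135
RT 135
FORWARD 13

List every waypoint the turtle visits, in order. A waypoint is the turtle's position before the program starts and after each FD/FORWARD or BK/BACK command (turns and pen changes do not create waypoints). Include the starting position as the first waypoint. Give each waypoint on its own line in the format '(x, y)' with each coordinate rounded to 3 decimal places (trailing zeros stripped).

Answer: (0, 0)
(-13, 0)
(-13, 13)

Derivation:
Executing turtle program step by step:
Start: pos=(0,0), heading=0, pen down
BK 13: (0,0) -> (-13,0) [heading=0, draw]
RT 135: heading 0 -> 225
RT 135: heading 225 -> 90
FD 13: (-13,0) -> (-13,13) [heading=90, draw]
Final: pos=(-13,13), heading=90, 2 segment(s) drawn
Waypoints (3 total):
(0, 0)
(-13, 0)
(-13, 13)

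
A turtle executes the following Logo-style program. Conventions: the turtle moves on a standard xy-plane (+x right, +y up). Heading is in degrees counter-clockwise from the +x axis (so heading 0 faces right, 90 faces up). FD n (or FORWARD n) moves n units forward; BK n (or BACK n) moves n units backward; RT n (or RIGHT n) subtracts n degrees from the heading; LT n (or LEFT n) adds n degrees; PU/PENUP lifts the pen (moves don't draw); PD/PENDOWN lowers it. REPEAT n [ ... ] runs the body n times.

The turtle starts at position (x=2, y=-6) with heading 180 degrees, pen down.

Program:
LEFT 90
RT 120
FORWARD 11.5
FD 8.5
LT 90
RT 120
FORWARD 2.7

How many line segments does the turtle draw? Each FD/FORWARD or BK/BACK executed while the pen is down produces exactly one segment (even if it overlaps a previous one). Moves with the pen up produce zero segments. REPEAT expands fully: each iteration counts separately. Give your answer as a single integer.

Answer: 3

Derivation:
Executing turtle program step by step:
Start: pos=(2,-6), heading=180, pen down
LT 90: heading 180 -> 270
RT 120: heading 270 -> 150
FD 11.5: (2,-6) -> (-7.959,-0.25) [heading=150, draw]
FD 8.5: (-7.959,-0.25) -> (-15.321,4) [heading=150, draw]
LT 90: heading 150 -> 240
RT 120: heading 240 -> 120
FD 2.7: (-15.321,4) -> (-16.671,6.338) [heading=120, draw]
Final: pos=(-16.671,6.338), heading=120, 3 segment(s) drawn
Segments drawn: 3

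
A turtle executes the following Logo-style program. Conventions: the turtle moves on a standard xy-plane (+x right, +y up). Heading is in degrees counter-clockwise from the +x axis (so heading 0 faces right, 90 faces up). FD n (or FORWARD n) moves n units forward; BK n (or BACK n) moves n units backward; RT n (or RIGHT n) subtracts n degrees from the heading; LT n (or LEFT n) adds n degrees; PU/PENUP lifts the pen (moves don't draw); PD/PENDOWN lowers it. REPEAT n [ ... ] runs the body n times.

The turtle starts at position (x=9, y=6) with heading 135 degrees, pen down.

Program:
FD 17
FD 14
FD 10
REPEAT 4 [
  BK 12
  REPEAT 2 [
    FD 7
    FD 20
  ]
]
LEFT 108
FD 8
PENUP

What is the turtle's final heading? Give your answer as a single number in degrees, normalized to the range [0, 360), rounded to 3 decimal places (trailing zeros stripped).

Answer: 243

Derivation:
Executing turtle program step by step:
Start: pos=(9,6), heading=135, pen down
FD 17: (9,6) -> (-3.021,18.021) [heading=135, draw]
FD 14: (-3.021,18.021) -> (-12.92,27.92) [heading=135, draw]
FD 10: (-12.92,27.92) -> (-19.991,34.991) [heading=135, draw]
REPEAT 4 [
  -- iteration 1/4 --
  BK 12: (-19.991,34.991) -> (-11.506,26.506) [heading=135, draw]
  REPEAT 2 [
    -- iteration 1/2 --
    FD 7: (-11.506,26.506) -> (-16.456,31.456) [heading=135, draw]
    FD 20: (-16.456,31.456) -> (-30.598,45.598) [heading=135, draw]
    -- iteration 2/2 --
    FD 7: (-30.598,45.598) -> (-35.548,50.548) [heading=135, draw]
    FD 20: (-35.548,50.548) -> (-49.69,64.69) [heading=135, draw]
  ]
  -- iteration 2/4 --
  BK 12: (-49.69,64.69) -> (-41.205,56.205) [heading=135, draw]
  REPEAT 2 [
    -- iteration 1/2 --
    FD 7: (-41.205,56.205) -> (-46.154,61.154) [heading=135, draw]
    FD 20: (-46.154,61.154) -> (-60.296,75.296) [heading=135, draw]
    -- iteration 2/2 --
    FD 7: (-60.296,75.296) -> (-65.246,80.246) [heading=135, draw]
    FD 20: (-65.246,80.246) -> (-79.388,94.388) [heading=135, draw]
  ]
  -- iteration 3/4 --
  BK 12: (-79.388,94.388) -> (-70.903,85.903) [heading=135, draw]
  REPEAT 2 [
    -- iteration 1/2 --
    FD 7: (-70.903,85.903) -> (-75.853,90.853) [heading=135, draw]
    FD 20: (-75.853,90.853) -> (-89.995,104.995) [heading=135, draw]
    -- iteration 2/2 --
    FD 7: (-89.995,104.995) -> (-94.945,109.945) [heading=135, draw]
    FD 20: (-94.945,109.945) -> (-109.087,124.087) [heading=135, draw]
  ]
  -- iteration 4/4 --
  BK 12: (-109.087,124.087) -> (-100.602,115.602) [heading=135, draw]
  REPEAT 2 [
    -- iteration 1/2 --
    FD 7: (-100.602,115.602) -> (-105.551,120.551) [heading=135, draw]
    FD 20: (-105.551,120.551) -> (-119.693,134.693) [heading=135, draw]
    -- iteration 2/2 --
    FD 7: (-119.693,134.693) -> (-124.643,139.643) [heading=135, draw]
    FD 20: (-124.643,139.643) -> (-138.785,153.785) [heading=135, draw]
  ]
]
LT 108: heading 135 -> 243
FD 8: (-138.785,153.785) -> (-142.417,146.657) [heading=243, draw]
PU: pen up
Final: pos=(-142.417,146.657), heading=243, 24 segment(s) drawn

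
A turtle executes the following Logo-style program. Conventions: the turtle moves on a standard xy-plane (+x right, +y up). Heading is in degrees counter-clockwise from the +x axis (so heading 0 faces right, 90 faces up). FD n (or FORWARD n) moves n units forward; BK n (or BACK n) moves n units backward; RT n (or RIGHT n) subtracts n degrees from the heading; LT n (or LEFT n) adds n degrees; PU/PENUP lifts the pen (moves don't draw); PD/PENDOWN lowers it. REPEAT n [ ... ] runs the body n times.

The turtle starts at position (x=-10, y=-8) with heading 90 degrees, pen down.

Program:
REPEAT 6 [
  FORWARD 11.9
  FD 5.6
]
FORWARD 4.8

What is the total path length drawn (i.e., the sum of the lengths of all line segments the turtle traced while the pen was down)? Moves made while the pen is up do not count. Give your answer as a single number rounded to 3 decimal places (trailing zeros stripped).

Executing turtle program step by step:
Start: pos=(-10,-8), heading=90, pen down
REPEAT 6 [
  -- iteration 1/6 --
  FD 11.9: (-10,-8) -> (-10,3.9) [heading=90, draw]
  FD 5.6: (-10,3.9) -> (-10,9.5) [heading=90, draw]
  -- iteration 2/6 --
  FD 11.9: (-10,9.5) -> (-10,21.4) [heading=90, draw]
  FD 5.6: (-10,21.4) -> (-10,27) [heading=90, draw]
  -- iteration 3/6 --
  FD 11.9: (-10,27) -> (-10,38.9) [heading=90, draw]
  FD 5.6: (-10,38.9) -> (-10,44.5) [heading=90, draw]
  -- iteration 4/6 --
  FD 11.9: (-10,44.5) -> (-10,56.4) [heading=90, draw]
  FD 5.6: (-10,56.4) -> (-10,62) [heading=90, draw]
  -- iteration 5/6 --
  FD 11.9: (-10,62) -> (-10,73.9) [heading=90, draw]
  FD 5.6: (-10,73.9) -> (-10,79.5) [heading=90, draw]
  -- iteration 6/6 --
  FD 11.9: (-10,79.5) -> (-10,91.4) [heading=90, draw]
  FD 5.6: (-10,91.4) -> (-10,97) [heading=90, draw]
]
FD 4.8: (-10,97) -> (-10,101.8) [heading=90, draw]
Final: pos=(-10,101.8), heading=90, 13 segment(s) drawn

Segment lengths:
  seg 1: (-10,-8) -> (-10,3.9), length = 11.9
  seg 2: (-10,3.9) -> (-10,9.5), length = 5.6
  seg 3: (-10,9.5) -> (-10,21.4), length = 11.9
  seg 4: (-10,21.4) -> (-10,27), length = 5.6
  seg 5: (-10,27) -> (-10,38.9), length = 11.9
  seg 6: (-10,38.9) -> (-10,44.5), length = 5.6
  seg 7: (-10,44.5) -> (-10,56.4), length = 11.9
  seg 8: (-10,56.4) -> (-10,62), length = 5.6
  seg 9: (-10,62) -> (-10,73.9), length = 11.9
  seg 10: (-10,73.9) -> (-10,79.5), length = 5.6
  seg 11: (-10,79.5) -> (-10,91.4), length = 11.9
  seg 12: (-10,91.4) -> (-10,97), length = 5.6
  seg 13: (-10,97) -> (-10,101.8), length = 4.8
Total = 109.8

Answer: 109.8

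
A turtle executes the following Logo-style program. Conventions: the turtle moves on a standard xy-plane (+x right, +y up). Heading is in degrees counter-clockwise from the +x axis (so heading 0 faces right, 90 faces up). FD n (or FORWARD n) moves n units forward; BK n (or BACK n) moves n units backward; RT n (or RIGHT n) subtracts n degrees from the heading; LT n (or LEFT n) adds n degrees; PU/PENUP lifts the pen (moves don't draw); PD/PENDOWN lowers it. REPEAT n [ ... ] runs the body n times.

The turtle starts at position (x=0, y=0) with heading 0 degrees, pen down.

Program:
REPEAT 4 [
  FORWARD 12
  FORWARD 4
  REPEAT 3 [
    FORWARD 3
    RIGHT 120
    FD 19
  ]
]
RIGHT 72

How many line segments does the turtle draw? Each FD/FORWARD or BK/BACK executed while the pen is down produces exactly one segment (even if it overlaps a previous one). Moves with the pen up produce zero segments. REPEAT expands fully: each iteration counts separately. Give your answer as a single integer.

Executing turtle program step by step:
Start: pos=(0,0), heading=0, pen down
REPEAT 4 [
  -- iteration 1/4 --
  FD 12: (0,0) -> (12,0) [heading=0, draw]
  FD 4: (12,0) -> (16,0) [heading=0, draw]
  REPEAT 3 [
    -- iteration 1/3 --
    FD 3: (16,0) -> (19,0) [heading=0, draw]
    RT 120: heading 0 -> 240
    FD 19: (19,0) -> (9.5,-16.454) [heading=240, draw]
    -- iteration 2/3 --
    FD 3: (9.5,-16.454) -> (8,-19.053) [heading=240, draw]
    RT 120: heading 240 -> 120
    FD 19: (8,-19.053) -> (-1.5,-2.598) [heading=120, draw]
    -- iteration 3/3 --
    FD 3: (-1.5,-2.598) -> (-3,0) [heading=120, draw]
    RT 120: heading 120 -> 0
    FD 19: (-3,0) -> (16,0) [heading=0, draw]
  ]
  -- iteration 2/4 --
  FD 12: (16,0) -> (28,0) [heading=0, draw]
  FD 4: (28,0) -> (32,0) [heading=0, draw]
  REPEAT 3 [
    -- iteration 1/3 --
    FD 3: (32,0) -> (35,0) [heading=0, draw]
    RT 120: heading 0 -> 240
    FD 19: (35,0) -> (25.5,-16.454) [heading=240, draw]
    -- iteration 2/3 --
    FD 3: (25.5,-16.454) -> (24,-19.053) [heading=240, draw]
    RT 120: heading 240 -> 120
    FD 19: (24,-19.053) -> (14.5,-2.598) [heading=120, draw]
    -- iteration 3/3 --
    FD 3: (14.5,-2.598) -> (13,0) [heading=120, draw]
    RT 120: heading 120 -> 0
    FD 19: (13,0) -> (32,0) [heading=0, draw]
  ]
  -- iteration 3/4 --
  FD 12: (32,0) -> (44,0) [heading=0, draw]
  FD 4: (44,0) -> (48,0) [heading=0, draw]
  REPEAT 3 [
    -- iteration 1/3 --
    FD 3: (48,0) -> (51,0) [heading=0, draw]
    RT 120: heading 0 -> 240
    FD 19: (51,0) -> (41.5,-16.454) [heading=240, draw]
    -- iteration 2/3 --
    FD 3: (41.5,-16.454) -> (40,-19.053) [heading=240, draw]
    RT 120: heading 240 -> 120
    FD 19: (40,-19.053) -> (30.5,-2.598) [heading=120, draw]
    -- iteration 3/3 --
    FD 3: (30.5,-2.598) -> (29,0) [heading=120, draw]
    RT 120: heading 120 -> 0
    FD 19: (29,0) -> (48,0) [heading=0, draw]
  ]
  -- iteration 4/4 --
  FD 12: (48,0) -> (60,0) [heading=0, draw]
  FD 4: (60,0) -> (64,0) [heading=0, draw]
  REPEAT 3 [
    -- iteration 1/3 --
    FD 3: (64,0) -> (67,0) [heading=0, draw]
    RT 120: heading 0 -> 240
    FD 19: (67,0) -> (57.5,-16.454) [heading=240, draw]
    -- iteration 2/3 --
    FD 3: (57.5,-16.454) -> (56,-19.053) [heading=240, draw]
    RT 120: heading 240 -> 120
    FD 19: (56,-19.053) -> (46.5,-2.598) [heading=120, draw]
    -- iteration 3/3 --
    FD 3: (46.5,-2.598) -> (45,0) [heading=120, draw]
    RT 120: heading 120 -> 0
    FD 19: (45,0) -> (64,0) [heading=0, draw]
  ]
]
RT 72: heading 0 -> 288
Final: pos=(64,0), heading=288, 32 segment(s) drawn
Segments drawn: 32

Answer: 32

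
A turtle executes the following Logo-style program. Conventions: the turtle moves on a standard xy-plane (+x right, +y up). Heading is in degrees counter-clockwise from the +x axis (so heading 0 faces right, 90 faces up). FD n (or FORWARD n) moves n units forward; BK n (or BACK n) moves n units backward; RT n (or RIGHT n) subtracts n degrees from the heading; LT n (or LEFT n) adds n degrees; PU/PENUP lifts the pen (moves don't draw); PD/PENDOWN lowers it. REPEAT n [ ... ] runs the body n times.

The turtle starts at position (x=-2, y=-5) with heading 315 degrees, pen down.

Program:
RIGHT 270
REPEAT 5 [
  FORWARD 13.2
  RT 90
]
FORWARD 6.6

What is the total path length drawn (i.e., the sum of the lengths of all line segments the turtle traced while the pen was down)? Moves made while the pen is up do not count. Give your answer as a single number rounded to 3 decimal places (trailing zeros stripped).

Executing turtle program step by step:
Start: pos=(-2,-5), heading=315, pen down
RT 270: heading 315 -> 45
REPEAT 5 [
  -- iteration 1/5 --
  FD 13.2: (-2,-5) -> (7.334,4.334) [heading=45, draw]
  RT 90: heading 45 -> 315
  -- iteration 2/5 --
  FD 13.2: (7.334,4.334) -> (16.668,-5) [heading=315, draw]
  RT 90: heading 315 -> 225
  -- iteration 3/5 --
  FD 13.2: (16.668,-5) -> (7.334,-14.334) [heading=225, draw]
  RT 90: heading 225 -> 135
  -- iteration 4/5 --
  FD 13.2: (7.334,-14.334) -> (-2,-5) [heading=135, draw]
  RT 90: heading 135 -> 45
  -- iteration 5/5 --
  FD 13.2: (-2,-5) -> (7.334,4.334) [heading=45, draw]
  RT 90: heading 45 -> 315
]
FD 6.6: (7.334,4.334) -> (12.001,-0.333) [heading=315, draw]
Final: pos=(12.001,-0.333), heading=315, 6 segment(s) drawn

Segment lengths:
  seg 1: (-2,-5) -> (7.334,4.334), length = 13.2
  seg 2: (7.334,4.334) -> (16.668,-5), length = 13.2
  seg 3: (16.668,-5) -> (7.334,-14.334), length = 13.2
  seg 4: (7.334,-14.334) -> (-2,-5), length = 13.2
  seg 5: (-2,-5) -> (7.334,4.334), length = 13.2
  seg 6: (7.334,4.334) -> (12.001,-0.333), length = 6.6
Total = 72.6

Answer: 72.6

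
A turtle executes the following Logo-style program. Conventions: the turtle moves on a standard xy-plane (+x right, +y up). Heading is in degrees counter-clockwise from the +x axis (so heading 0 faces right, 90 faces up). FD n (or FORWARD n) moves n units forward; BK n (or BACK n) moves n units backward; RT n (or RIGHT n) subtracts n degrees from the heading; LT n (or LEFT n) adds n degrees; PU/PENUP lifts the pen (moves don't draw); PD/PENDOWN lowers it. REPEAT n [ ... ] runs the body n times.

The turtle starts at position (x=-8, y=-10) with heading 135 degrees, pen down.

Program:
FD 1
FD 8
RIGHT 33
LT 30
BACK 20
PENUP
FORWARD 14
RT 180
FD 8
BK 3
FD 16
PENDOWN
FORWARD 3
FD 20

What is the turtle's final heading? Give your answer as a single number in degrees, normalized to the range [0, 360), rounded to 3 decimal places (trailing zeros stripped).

Executing turtle program step by step:
Start: pos=(-8,-10), heading=135, pen down
FD 1: (-8,-10) -> (-8.707,-9.293) [heading=135, draw]
FD 8: (-8.707,-9.293) -> (-14.364,-3.636) [heading=135, draw]
RT 33: heading 135 -> 102
LT 30: heading 102 -> 132
BK 20: (-14.364,-3.636) -> (-0.981,-18.499) [heading=132, draw]
PU: pen up
FD 14: (-0.981,-18.499) -> (-10.349,-8.095) [heading=132, move]
RT 180: heading 132 -> 312
FD 8: (-10.349,-8.095) -> (-4.996,-14.04) [heading=312, move]
BK 3: (-4.996,-14.04) -> (-7.004,-11.811) [heading=312, move]
FD 16: (-7.004,-11.811) -> (3.703,-23.701) [heading=312, move]
PD: pen down
FD 3: (3.703,-23.701) -> (5.71,-25.93) [heading=312, draw]
FD 20: (5.71,-25.93) -> (19.093,-40.793) [heading=312, draw]
Final: pos=(19.093,-40.793), heading=312, 5 segment(s) drawn

Answer: 312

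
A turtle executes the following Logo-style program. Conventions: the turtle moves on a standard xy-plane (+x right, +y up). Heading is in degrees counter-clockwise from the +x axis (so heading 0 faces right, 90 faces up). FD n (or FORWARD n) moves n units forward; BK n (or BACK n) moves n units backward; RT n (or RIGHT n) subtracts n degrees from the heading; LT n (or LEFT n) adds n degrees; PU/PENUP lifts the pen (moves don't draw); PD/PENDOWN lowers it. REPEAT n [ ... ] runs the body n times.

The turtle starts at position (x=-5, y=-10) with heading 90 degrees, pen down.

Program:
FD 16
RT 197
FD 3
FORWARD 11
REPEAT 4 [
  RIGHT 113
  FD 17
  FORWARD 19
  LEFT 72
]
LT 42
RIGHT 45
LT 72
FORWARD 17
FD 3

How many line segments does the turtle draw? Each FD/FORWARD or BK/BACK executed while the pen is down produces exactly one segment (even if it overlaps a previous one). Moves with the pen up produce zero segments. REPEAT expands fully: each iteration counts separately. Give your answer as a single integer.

Executing turtle program step by step:
Start: pos=(-5,-10), heading=90, pen down
FD 16: (-5,-10) -> (-5,6) [heading=90, draw]
RT 197: heading 90 -> 253
FD 3: (-5,6) -> (-5.877,3.131) [heading=253, draw]
FD 11: (-5.877,3.131) -> (-9.093,-7.388) [heading=253, draw]
REPEAT 4 [
  -- iteration 1/4 --
  RT 113: heading 253 -> 140
  FD 17: (-9.093,-7.388) -> (-22.116,3.539) [heading=140, draw]
  FD 19: (-22.116,3.539) -> (-36.671,15.752) [heading=140, draw]
  LT 72: heading 140 -> 212
  -- iteration 2/4 --
  RT 113: heading 212 -> 99
  FD 17: (-36.671,15.752) -> (-39.33,32.543) [heading=99, draw]
  FD 19: (-39.33,32.543) -> (-42.302,51.309) [heading=99, draw]
  LT 72: heading 99 -> 171
  -- iteration 3/4 --
  RT 113: heading 171 -> 58
  FD 17: (-42.302,51.309) -> (-33.294,65.726) [heading=58, draw]
  FD 19: (-33.294,65.726) -> (-23.225,81.839) [heading=58, draw]
  LT 72: heading 58 -> 130
  -- iteration 4/4 --
  RT 113: heading 130 -> 17
  FD 17: (-23.225,81.839) -> (-6.968,86.809) [heading=17, draw]
  FD 19: (-6.968,86.809) -> (11.202,92.364) [heading=17, draw]
  LT 72: heading 17 -> 89
]
LT 42: heading 89 -> 131
RT 45: heading 131 -> 86
LT 72: heading 86 -> 158
FD 17: (11.202,92.364) -> (-4.561,98.732) [heading=158, draw]
FD 3: (-4.561,98.732) -> (-7.342,99.856) [heading=158, draw]
Final: pos=(-7.342,99.856), heading=158, 13 segment(s) drawn
Segments drawn: 13

Answer: 13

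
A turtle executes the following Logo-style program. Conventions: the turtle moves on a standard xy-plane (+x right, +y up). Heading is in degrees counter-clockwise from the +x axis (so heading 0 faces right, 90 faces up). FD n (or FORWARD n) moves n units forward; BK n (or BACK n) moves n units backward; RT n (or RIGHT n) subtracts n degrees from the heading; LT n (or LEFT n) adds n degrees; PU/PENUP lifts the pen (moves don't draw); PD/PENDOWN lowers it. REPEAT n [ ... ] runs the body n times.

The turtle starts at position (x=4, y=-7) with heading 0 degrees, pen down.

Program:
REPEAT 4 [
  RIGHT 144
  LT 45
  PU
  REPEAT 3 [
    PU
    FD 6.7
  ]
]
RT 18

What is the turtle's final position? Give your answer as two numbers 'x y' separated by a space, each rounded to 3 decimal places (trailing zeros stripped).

Answer: 7.126 -14.547

Derivation:
Executing turtle program step by step:
Start: pos=(4,-7), heading=0, pen down
REPEAT 4 [
  -- iteration 1/4 --
  RT 144: heading 0 -> 216
  LT 45: heading 216 -> 261
  PU: pen up
  REPEAT 3 [
    -- iteration 1/3 --
    PU: pen up
    FD 6.7: (4,-7) -> (2.952,-13.618) [heading=261, move]
    -- iteration 2/3 --
    PU: pen up
    FD 6.7: (2.952,-13.618) -> (1.904,-20.235) [heading=261, move]
    -- iteration 3/3 --
    PU: pen up
    FD 6.7: (1.904,-20.235) -> (0.856,-26.853) [heading=261, move]
  ]
  -- iteration 2/4 --
  RT 144: heading 261 -> 117
  LT 45: heading 117 -> 162
  PU: pen up
  REPEAT 3 [
    -- iteration 1/3 --
    PU: pen up
    FD 6.7: (0.856,-26.853) -> (-5.516,-24.782) [heading=162, move]
    -- iteration 2/3 --
    PU: pen up
    FD 6.7: (-5.516,-24.782) -> (-11.888,-22.712) [heading=162, move]
    -- iteration 3/3 --
    PU: pen up
    FD 6.7: (-11.888,-22.712) -> (-18.261,-20.641) [heading=162, move]
  ]
  -- iteration 3/4 --
  RT 144: heading 162 -> 18
  LT 45: heading 18 -> 63
  PU: pen up
  REPEAT 3 [
    -- iteration 1/3 --
    PU: pen up
    FD 6.7: (-18.261,-20.641) -> (-15.219,-14.672) [heading=63, move]
    -- iteration 2/3 --
    PU: pen up
    FD 6.7: (-15.219,-14.672) -> (-12.177,-8.702) [heading=63, move]
    -- iteration 3/3 --
    PU: pen up
    FD 6.7: (-12.177,-8.702) -> (-9.135,-2.732) [heading=63, move]
  ]
  -- iteration 4/4 --
  RT 144: heading 63 -> 279
  LT 45: heading 279 -> 324
  PU: pen up
  REPEAT 3 [
    -- iteration 1/3 --
    PU: pen up
    FD 6.7: (-9.135,-2.732) -> (-3.715,-6.67) [heading=324, move]
    -- iteration 2/3 --
    PU: pen up
    FD 6.7: (-3.715,-6.67) -> (1.705,-10.608) [heading=324, move]
    -- iteration 3/3 --
    PU: pen up
    FD 6.7: (1.705,-10.608) -> (7.126,-14.547) [heading=324, move]
  ]
]
RT 18: heading 324 -> 306
Final: pos=(7.126,-14.547), heading=306, 0 segment(s) drawn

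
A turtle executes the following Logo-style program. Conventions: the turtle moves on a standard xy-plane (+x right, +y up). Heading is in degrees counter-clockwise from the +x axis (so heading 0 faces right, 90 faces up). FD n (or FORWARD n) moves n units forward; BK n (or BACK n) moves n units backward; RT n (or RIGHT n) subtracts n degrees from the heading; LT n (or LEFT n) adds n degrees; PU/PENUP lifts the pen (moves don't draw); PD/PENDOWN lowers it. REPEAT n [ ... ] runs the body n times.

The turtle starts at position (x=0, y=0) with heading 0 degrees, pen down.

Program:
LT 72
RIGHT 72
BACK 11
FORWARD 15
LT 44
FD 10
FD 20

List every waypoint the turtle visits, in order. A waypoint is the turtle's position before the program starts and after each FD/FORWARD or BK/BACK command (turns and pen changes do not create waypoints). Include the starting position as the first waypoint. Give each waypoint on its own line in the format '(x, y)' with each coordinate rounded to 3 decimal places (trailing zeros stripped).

Executing turtle program step by step:
Start: pos=(0,0), heading=0, pen down
LT 72: heading 0 -> 72
RT 72: heading 72 -> 0
BK 11: (0,0) -> (-11,0) [heading=0, draw]
FD 15: (-11,0) -> (4,0) [heading=0, draw]
LT 44: heading 0 -> 44
FD 10: (4,0) -> (11.193,6.947) [heading=44, draw]
FD 20: (11.193,6.947) -> (25.58,20.84) [heading=44, draw]
Final: pos=(25.58,20.84), heading=44, 4 segment(s) drawn
Waypoints (5 total):
(0, 0)
(-11, 0)
(4, 0)
(11.193, 6.947)
(25.58, 20.84)

Answer: (0, 0)
(-11, 0)
(4, 0)
(11.193, 6.947)
(25.58, 20.84)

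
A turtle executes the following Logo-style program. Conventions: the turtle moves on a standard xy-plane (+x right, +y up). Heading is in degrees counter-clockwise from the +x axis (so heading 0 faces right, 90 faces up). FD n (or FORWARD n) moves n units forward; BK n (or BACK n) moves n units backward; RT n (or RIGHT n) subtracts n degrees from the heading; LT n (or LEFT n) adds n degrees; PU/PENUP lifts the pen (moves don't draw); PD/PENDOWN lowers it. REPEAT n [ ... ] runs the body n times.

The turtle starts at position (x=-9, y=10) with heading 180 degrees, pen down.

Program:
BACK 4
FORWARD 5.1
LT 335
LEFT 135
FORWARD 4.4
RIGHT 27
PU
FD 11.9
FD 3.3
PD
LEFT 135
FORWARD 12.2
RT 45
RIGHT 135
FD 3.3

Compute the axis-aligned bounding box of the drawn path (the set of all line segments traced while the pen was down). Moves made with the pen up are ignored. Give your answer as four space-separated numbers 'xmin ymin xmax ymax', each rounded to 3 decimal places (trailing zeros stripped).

Executing turtle program step by step:
Start: pos=(-9,10), heading=180, pen down
BK 4: (-9,10) -> (-5,10) [heading=180, draw]
FD 5.1: (-5,10) -> (-10.1,10) [heading=180, draw]
LT 335: heading 180 -> 155
LT 135: heading 155 -> 290
FD 4.4: (-10.1,10) -> (-8.595,5.865) [heading=290, draw]
RT 27: heading 290 -> 263
PU: pen up
FD 11.9: (-8.595,5.865) -> (-10.045,-5.946) [heading=263, move]
FD 3.3: (-10.045,-5.946) -> (-10.448,-9.221) [heading=263, move]
PD: pen down
LT 135: heading 263 -> 38
FD 12.2: (-10.448,-9.221) -> (-0.834,-1.71) [heading=38, draw]
RT 45: heading 38 -> 353
RT 135: heading 353 -> 218
FD 3.3: (-0.834,-1.71) -> (-3.434,-3.742) [heading=218, draw]
Final: pos=(-3.434,-3.742), heading=218, 5 segment(s) drawn

Segment endpoints: x in {-10.448, -10.1, -9, -8.595, -5, -3.434, -0.834}, y in {-9.221, -3.742, -1.71, 5.865, 10}
xmin=-10.448, ymin=-9.221, xmax=-0.834, ymax=10

Answer: -10.448 -9.221 -0.834 10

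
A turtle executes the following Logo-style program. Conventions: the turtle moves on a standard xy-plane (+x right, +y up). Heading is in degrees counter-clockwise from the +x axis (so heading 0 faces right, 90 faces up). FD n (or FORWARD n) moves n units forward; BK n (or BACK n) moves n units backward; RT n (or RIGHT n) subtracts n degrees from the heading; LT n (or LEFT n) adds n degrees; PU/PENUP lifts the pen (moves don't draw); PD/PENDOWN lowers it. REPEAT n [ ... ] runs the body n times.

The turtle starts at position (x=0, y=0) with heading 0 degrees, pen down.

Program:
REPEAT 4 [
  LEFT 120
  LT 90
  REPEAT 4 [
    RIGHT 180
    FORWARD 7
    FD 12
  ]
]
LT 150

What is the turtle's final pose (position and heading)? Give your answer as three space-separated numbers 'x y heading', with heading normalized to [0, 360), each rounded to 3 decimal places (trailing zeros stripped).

Answer: 0 0 270

Derivation:
Executing turtle program step by step:
Start: pos=(0,0), heading=0, pen down
REPEAT 4 [
  -- iteration 1/4 --
  LT 120: heading 0 -> 120
  LT 90: heading 120 -> 210
  REPEAT 4 [
    -- iteration 1/4 --
    RT 180: heading 210 -> 30
    FD 7: (0,0) -> (6.062,3.5) [heading=30, draw]
    FD 12: (6.062,3.5) -> (16.454,9.5) [heading=30, draw]
    -- iteration 2/4 --
    RT 180: heading 30 -> 210
    FD 7: (16.454,9.5) -> (10.392,6) [heading=210, draw]
    FD 12: (10.392,6) -> (0,0) [heading=210, draw]
    -- iteration 3/4 --
    RT 180: heading 210 -> 30
    FD 7: (0,0) -> (6.062,3.5) [heading=30, draw]
    FD 12: (6.062,3.5) -> (16.454,9.5) [heading=30, draw]
    -- iteration 4/4 --
    RT 180: heading 30 -> 210
    FD 7: (16.454,9.5) -> (10.392,6) [heading=210, draw]
    FD 12: (10.392,6) -> (0,0) [heading=210, draw]
  ]
  -- iteration 2/4 --
  LT 120: heading 210 -> 330
  LT 90: heading 330 -> 60
  REPEAT 4 [
    -- iteration 1/4 --
    RT 180: heading 60 -> 240
    FD 7: (0,0) -> (-3.5,-6.062) [heading=240, draw]
    FD 12: (-3.5,-6.062) -> (-9.5,-16.454) [heading=240, draw]
    -- iteration 2/4 --
    RT 180: heading 240 -> 60
    FD 7: (-9.5,-16.454) -> (-6,-10.392) [heading=60, draw]
    FD 12: (-6,-10.392) -> (0,0) [heading=60, draw]
    -- iteration 3/4 --
    RT 180: heading 60 -> 240
    FD 7: (0,0) -> (-3.5,-6.062) [heading=240, draw]
    FD 12: (-3.5,-6.062) -> (-9.5,-16.454) [heading=240, draw]
    -- iteration 4/4 --
    RT 180: heading 240 -> 60
    FD 7: (-9.5,-16.454) -> (-6,-10.392) [heading=60, draw]
    FD 12: (-6,-10.392) -> (0,0) [heading=60, draw]
  ]
  -- iteration 3/4 --
  LT 120: heading 60 -> 180
  LT 90: heading 180 -> 270
  REPEAT 4 [
    -- iteration 1/4 --
    RT 180: heading 270 -> 90
    FD 7: (0,0) -> (0,7) [heading=90, draw]
    FD 12: (0,7) -> (0,19) [heading=90, draw]
    -- iteration 2/4 --
    RT 180: heading 90 -> 270
    FD 7: (0,19) -> (0,12) [heading=270, draw]
    FD 12: (0,12) -> (0,0) [heading=270, draw]
    -- iteration 3/4 --
    RT 180: heading 270 -> 90
    FD 7: (0,0) -> (0,7) [heading=90, draw]
    FD 12: (0,7) -> (0,19) [heading=90, draw]
    -- iteration 4/4 --
    RT 180: heading 90 -> 270
    FD 7: (0,19) -> (0,12) [heading=270, draw]
    FD 12: (0,12) -> (0,0) [heading=270, draw]
  ]
  -- iteration 4/4 --
  LT 120: heading 270 -> 30
  LT 90: heading 30 -> 120
  REPEAT 4 [
    -- iteration 1/4 --
    RT 180: heading 120 -> 300
    FD 7: (0,0) -> (3.5,-6.062) [heading=300, draw]
    FD 12: (3.5,-6.062) -> (9.5,-16.454) [heading=300, draw]
    -- iteration 2/4 --
    RT 180: heading 300 -> 120
    FD 7: (9.5,-16.454) -> (6,-10.392) [heading=120, draw]
    FD 12: (6,-10.392) -> (0,0) [heading=120, draw]
    -- iteration 3/4 --
    RT 180: heading 120 -> 300
    FD 7: (0,0) -> (3.5,-6.062) [heading=300, draw]
    FD 12: (3.5,-6.062) -> (9.5,-16.454) [heading=300, draw]
    -- iteration 4/4 --
    RT 180: heading 300 -> 120
    FD 7: (9.5,-16.454) -> (6,-10.392) [heading=120, draw]
    FD 12: (6,-10.392) -> (0,0) [heading=120, draw]
  ]
]
LT 150: heading 120 -> 270
Final: pos=(0,0), heading=270, 32 segment(s) drawn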